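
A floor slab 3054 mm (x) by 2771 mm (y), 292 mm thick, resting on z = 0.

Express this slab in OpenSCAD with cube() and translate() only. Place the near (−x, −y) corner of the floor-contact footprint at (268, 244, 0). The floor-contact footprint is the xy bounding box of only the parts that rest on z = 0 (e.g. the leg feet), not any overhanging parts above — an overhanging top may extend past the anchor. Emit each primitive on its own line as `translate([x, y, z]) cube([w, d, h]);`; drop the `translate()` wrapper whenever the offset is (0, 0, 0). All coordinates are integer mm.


translate([268, 244, 0]) cube([3054, 2771, 292]);


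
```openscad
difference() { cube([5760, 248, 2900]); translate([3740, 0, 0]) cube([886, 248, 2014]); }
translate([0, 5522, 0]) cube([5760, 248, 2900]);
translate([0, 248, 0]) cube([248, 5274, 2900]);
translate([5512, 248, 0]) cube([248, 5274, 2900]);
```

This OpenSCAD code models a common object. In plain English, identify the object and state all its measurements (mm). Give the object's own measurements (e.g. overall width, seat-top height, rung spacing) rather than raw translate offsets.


A single room: four walls, each 2900 mm tall and 248 mm thick, enclosing an outside footprint 5760×5770 mm (x × y), no floor or roof. The front and back walls (−y and +y sides) run the full x-width; the side walls fit between their inner faces. A door opening 886 mm wide and 2014 mm tall is cut through the front wall from the floor up, its −x edge 3740 mm from the wall's −x end.


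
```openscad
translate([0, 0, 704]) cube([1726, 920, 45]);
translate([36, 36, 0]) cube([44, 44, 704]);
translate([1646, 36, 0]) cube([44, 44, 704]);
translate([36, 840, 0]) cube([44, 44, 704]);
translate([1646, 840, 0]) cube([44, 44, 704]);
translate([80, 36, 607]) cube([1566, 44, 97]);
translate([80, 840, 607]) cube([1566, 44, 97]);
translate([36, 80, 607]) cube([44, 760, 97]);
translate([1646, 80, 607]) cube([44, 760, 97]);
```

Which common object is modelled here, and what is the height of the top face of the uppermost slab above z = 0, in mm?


A table. The table height is 749 mm.

A 1726×920×45 slab sits at z = 704 on four 44 mm square posts — a table. The top surface is at 704 + 45 = 749 mm.


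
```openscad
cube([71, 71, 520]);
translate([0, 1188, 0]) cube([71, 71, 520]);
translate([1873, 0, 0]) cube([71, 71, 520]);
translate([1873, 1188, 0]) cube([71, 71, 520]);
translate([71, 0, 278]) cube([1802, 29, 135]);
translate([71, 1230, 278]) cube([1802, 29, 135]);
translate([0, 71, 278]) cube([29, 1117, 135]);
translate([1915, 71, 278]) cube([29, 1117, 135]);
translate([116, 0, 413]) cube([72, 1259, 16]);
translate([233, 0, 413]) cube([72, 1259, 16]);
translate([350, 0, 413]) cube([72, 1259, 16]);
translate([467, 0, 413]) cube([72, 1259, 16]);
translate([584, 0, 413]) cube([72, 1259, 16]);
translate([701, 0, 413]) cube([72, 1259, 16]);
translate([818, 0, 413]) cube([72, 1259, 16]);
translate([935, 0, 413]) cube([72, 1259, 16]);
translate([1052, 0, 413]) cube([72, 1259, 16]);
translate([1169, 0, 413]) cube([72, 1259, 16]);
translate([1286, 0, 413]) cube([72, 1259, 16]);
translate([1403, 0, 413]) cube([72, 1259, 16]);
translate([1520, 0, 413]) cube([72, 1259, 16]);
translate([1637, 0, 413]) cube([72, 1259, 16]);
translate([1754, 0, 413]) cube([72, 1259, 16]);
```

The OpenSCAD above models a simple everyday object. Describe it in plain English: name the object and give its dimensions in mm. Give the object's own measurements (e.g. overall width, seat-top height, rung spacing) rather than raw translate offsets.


A bed frame 1944 mm long (x) by 1259 mm wide (y). Four 71×71 mm corner posts, 520 mm tall, at the corners of the footprint. Four rails of 29 mm thickness and 135 mm height run between adjacent posts with their undersides at z = 278 mm, their outer faces flush with the outside of the frame (the two x-running rails run between the posts' inner faces; the two y-running rails run between the posts' inner faces). 15 slats, each 72 mm wide (x) and 16 mm thick, lie across the top of the two x-running rails, running the full 1259 mm width of the frame in y; along x they sit between the end posts with a 45 mm gap after the −x posts and between neighbouring slats, leaving 47 mm before the +x posts.


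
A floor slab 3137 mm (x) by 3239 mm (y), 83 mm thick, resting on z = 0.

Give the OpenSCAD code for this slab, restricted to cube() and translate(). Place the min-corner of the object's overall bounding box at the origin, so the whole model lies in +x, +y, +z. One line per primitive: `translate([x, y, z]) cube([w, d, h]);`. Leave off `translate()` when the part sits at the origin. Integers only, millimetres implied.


cube([3137, 3239, 83]);


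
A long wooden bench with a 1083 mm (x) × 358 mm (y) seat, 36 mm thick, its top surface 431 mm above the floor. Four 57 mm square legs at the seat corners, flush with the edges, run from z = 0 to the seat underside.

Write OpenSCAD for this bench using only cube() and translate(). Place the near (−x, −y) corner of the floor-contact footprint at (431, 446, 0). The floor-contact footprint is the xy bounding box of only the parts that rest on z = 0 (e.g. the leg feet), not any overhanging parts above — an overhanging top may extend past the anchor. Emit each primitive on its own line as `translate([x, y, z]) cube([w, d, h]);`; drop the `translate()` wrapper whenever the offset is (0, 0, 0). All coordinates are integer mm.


translate([431, 446, 395]) cube([1083, 358, 36]);
translate([431, 446, 0]) cube([57, 57, 395]);
translate([431, 747, 0]) cube([57, 57, 395]);
translate([1457, 446, 0]) cube([57, 57, 395]);
translate([1457, 747, 0]) cube([57, 57, 395]);


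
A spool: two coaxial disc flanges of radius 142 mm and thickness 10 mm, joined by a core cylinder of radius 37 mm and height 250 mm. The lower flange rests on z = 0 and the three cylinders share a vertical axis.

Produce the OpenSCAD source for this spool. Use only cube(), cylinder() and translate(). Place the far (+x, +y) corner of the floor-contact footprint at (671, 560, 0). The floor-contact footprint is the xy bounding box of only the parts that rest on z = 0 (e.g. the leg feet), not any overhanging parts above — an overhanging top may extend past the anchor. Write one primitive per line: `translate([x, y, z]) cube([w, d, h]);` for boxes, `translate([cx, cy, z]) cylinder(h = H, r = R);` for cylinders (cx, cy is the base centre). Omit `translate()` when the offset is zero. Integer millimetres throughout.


translate([529, 418, 0]) cylinder(h = 10, r = 142);
translate([529, 418, 10]) cylinder(h = 250, r = 37);
translate([529, 418, 260]) cylinder(h = 10, r = 142);


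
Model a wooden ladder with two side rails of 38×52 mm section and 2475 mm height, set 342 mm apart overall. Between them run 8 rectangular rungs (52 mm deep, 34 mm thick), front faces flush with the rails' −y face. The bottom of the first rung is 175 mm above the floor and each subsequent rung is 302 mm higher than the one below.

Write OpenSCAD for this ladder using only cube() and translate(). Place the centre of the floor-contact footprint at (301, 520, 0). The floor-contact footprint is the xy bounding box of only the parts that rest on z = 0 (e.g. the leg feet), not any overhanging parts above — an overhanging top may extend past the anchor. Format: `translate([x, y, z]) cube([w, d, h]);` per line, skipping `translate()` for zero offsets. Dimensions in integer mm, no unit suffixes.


translate([130, 494, 0]) cube([38, 52, 2475]);
translate([434, 494, 0]) cube([38, 52, 2475]);
translate([168, 494, 175]) cube([266, 52, 34]);
translate([168, 494, 477]) cube([266, 52, 34]);
translate([168, 494, 779]) cube([266, 52, 34]);
translate([168, 494, 1081]) cube([266, 52, 34]);
translate([168, 494, 1383]) cube([266, 52, 34]);
translate([168, 494, 1685]) cube([266, 52, 34]);
translate([168, 494, 1987]) cube([266, 52, 34]);
translate([168, 494, 2289]) cube([266, 52, 34]);


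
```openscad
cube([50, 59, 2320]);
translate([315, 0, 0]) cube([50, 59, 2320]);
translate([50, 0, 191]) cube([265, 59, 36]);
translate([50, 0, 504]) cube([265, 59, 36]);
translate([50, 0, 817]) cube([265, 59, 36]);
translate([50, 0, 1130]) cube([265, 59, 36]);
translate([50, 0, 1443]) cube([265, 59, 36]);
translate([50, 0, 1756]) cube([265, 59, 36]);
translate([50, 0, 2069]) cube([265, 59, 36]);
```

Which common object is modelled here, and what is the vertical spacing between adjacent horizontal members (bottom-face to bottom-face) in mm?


A ladder. The rung spacing is 313 mm.

Two tall 50×59 posts with 7 short bars between them — a ladder. Adjacent rungs sit at z = 191 and z = 504, so the spacing is 504 − 191 = 313 mm.


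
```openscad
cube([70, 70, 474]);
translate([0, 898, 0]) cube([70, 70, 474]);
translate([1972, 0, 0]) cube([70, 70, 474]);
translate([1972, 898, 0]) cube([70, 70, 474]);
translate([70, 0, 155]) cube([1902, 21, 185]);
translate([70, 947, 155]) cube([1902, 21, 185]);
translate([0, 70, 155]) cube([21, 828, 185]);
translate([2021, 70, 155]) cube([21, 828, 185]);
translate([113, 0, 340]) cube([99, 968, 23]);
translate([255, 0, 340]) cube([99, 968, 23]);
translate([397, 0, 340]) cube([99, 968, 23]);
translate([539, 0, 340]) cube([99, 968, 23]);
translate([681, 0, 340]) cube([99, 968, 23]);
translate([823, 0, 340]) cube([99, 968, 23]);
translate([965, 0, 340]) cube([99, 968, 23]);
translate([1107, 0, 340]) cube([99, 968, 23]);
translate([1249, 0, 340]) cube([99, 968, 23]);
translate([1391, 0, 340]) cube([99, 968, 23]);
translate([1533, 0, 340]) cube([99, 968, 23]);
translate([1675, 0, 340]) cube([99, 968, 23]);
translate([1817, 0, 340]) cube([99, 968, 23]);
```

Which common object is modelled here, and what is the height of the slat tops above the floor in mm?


A bed frame. The slat-top height is 363 mm.

Four posts, four rails, and a row of slats — a bed frame. Slats sit on the rails at z = 155 + 185 = 340; with slat thickness 23, the top is 363 mm.


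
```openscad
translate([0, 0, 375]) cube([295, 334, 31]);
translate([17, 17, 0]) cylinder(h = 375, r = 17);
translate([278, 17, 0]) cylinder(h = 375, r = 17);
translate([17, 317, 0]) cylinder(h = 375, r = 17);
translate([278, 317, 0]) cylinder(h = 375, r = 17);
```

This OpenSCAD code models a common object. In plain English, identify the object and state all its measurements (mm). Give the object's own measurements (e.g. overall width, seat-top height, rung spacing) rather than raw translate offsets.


A four-legged stool. The seat is a 295×334×31 mm slab whose top surface is at z = 406 mm; four round legs, each 34 mm in diameter, run from the floor (z = 0) to the underside of the seat, each leg's axis is inset half a diameter from the nearest pair of seat edges (so the leg's bounding box is flush with the corner).


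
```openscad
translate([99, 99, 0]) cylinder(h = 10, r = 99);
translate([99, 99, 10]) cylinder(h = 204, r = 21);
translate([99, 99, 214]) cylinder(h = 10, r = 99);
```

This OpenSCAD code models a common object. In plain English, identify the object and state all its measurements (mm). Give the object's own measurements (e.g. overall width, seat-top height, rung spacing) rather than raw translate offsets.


A spool: two coaxial disc flanges of radius 99 mm and thickness 10 mm, joined by a core cylinder of radius 21 mm and height 204 mm. The lower flange rests on z = 0 and the three cylinders share a vertical axis.


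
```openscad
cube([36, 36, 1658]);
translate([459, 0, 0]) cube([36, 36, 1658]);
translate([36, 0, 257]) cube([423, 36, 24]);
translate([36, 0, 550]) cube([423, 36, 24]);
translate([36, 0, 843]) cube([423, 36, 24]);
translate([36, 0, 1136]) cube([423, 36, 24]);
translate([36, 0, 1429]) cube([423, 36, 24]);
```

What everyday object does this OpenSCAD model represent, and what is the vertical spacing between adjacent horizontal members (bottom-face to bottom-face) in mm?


A ladder. The rung spacing is 293 mm.

Two tall 36×36 posts with 5 short bars between them — a ladder. Adjacent rungs sit at z = 257 and z = 550, so the spacing is 550 − 257 = 293 mm.


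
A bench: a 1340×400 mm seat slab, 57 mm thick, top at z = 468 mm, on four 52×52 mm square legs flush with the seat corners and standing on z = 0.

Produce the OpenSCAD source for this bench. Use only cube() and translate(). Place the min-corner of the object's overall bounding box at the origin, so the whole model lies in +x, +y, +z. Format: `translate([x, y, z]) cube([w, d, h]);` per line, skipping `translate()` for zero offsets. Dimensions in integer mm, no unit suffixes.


// leg_h = 468 − 57 = 411
translate([0, 0, 411]) cube([1340, 400, 57]);
cube([52, 52, 411]);
translate([0, 348, 0]) cube([52, 52, 411]);
translate([1288, 0, 0]) cube([52, 52, 411]);
translate([1288, 348, 0]) cube([52, 52, 411]);


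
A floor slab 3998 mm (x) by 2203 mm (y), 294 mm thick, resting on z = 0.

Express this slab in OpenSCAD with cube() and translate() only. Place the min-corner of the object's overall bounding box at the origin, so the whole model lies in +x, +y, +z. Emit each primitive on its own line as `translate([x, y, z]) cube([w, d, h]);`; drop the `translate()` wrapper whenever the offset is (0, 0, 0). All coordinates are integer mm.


cube([3998, 2203, 294]);


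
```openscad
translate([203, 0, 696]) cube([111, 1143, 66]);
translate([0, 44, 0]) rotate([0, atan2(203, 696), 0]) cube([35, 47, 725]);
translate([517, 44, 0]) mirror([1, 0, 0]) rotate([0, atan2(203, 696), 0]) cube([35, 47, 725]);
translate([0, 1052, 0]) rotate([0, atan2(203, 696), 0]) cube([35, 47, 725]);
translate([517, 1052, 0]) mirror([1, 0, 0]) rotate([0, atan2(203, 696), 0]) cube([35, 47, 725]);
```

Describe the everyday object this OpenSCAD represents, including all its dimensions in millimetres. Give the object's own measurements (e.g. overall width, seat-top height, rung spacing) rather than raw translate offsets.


A sawhorse. A 111×1143×66 mm beam (x, y, z) sits on two A-frame leg pairs. Each pair is two raked legs of 35×47 mm section (47 mm along y) splaying symmetrically in x. Each leg rises 696 mm vertically over 203 mm of horizontal reach and is 725 mm long along its own axis. Every leg's outer bottom edge rests on the floor and its outer top edge meets a bottom edge of the beam — the left legs (tilting toward +x) meet the beam's −x bottom edge, the right legs (their mirror images, tilting toward −x) meet its +x bottom edge — so the leg tops tuck under the beam, the beam's underside is 696 mm above the floor, and the feet are 517 mm apart outside-to-outside with the beam centred between them. The two leg pairs are set in 44 mm from either end of the beam.


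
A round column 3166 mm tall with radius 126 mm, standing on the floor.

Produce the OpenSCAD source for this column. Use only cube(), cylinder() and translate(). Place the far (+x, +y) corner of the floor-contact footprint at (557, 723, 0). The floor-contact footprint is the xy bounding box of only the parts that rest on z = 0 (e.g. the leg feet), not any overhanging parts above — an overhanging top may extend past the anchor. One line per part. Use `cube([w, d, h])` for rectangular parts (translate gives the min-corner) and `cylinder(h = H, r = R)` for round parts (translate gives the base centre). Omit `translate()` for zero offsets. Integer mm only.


translate([431, 597, 0]) cylinder(h = 3166, r = 126);


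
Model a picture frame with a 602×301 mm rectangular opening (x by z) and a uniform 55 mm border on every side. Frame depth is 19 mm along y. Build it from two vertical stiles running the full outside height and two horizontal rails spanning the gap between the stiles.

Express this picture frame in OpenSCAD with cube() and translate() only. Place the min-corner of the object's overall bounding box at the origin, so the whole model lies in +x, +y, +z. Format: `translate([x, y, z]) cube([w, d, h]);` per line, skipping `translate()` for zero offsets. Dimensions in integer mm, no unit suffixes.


cube([55, 19, 411]);
translate([657, 0, 0]) cube([55, 19, 411]);
translate([55, 0, 0]) cube([602, 19, 55]);
translate([55, 0, 356]) cube([602, 19, 55]);


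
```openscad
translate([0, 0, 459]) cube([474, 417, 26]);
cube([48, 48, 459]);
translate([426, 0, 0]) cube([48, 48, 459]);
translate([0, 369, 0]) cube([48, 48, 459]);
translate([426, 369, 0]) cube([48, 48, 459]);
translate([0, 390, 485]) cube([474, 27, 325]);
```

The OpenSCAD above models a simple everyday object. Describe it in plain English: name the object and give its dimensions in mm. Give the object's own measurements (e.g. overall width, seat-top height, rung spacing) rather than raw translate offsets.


A chair. The seat is a 474×417×26 mm slab with its top at z = 485 mm, on four 48×48 mm corner legs (flush with the seat edges, standing on z = 0). A flat backrest 27 mm thick, 325 mm tall, spans the full seat width and rises from the seat top along its +y edge, rear face flush with the rear of the seat.


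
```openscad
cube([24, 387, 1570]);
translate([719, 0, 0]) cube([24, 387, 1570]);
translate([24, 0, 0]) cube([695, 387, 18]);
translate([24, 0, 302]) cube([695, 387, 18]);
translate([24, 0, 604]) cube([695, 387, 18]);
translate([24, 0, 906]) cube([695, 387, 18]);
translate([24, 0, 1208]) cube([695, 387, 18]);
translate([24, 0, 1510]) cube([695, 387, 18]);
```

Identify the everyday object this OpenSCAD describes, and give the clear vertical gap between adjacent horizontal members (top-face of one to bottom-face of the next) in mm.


A bookshelf. The clear shelf gap is 284 mm.

Two tall side panels with 6 horizontal boards between them — a bookshelf. The first two shelf undersides are at z = 0 and z = 302; with shelf thickness 18, the clear gap is 302 − 0 − 18 = 284 mm.


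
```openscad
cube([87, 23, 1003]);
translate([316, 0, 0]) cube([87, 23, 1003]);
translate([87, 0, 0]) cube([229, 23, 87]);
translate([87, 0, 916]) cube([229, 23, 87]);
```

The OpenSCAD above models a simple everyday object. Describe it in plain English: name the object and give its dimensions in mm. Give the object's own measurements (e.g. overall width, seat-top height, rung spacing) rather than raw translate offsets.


A rectangular picture frame lying in the x–z plane (depth along y). The opening is 229 mm wide (x) by 829 mm tall (z), surrounded by a border 87 mm wide on all four sides. The frame is 23 mm deep and is made of two full-height vertical stiles with two horizontal rails fitted between them.


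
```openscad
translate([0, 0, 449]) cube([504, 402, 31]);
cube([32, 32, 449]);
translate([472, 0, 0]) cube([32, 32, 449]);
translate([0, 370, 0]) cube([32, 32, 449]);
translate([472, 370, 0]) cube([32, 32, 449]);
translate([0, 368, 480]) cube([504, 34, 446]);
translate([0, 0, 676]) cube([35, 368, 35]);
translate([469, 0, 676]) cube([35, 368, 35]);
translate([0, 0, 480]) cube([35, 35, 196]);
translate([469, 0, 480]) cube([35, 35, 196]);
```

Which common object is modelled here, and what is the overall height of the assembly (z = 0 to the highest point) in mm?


A chair. The overall height is 926 mm.

A slab on four corner posts with a tall panel at the back — a chair. The seat slab sits at z = 449 with thickness 31, and the 446 mm backrest starts at the seat top, so the overall height is 449 + 31 + 446 = 926 mm.


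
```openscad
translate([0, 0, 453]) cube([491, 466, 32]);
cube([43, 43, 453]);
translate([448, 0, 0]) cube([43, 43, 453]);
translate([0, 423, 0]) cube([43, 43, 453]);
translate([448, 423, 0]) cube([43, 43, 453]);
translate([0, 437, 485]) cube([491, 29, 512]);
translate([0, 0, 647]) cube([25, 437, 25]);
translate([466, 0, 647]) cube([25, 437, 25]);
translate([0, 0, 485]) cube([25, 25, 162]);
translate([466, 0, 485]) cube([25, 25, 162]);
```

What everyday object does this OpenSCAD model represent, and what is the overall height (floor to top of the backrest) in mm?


A chair. The overall height is 997 mm.

A slab on four corner posts with a tall panel at the back — a chair. The seat slab sits at z = 453 with thickness 32, and the 512 mm backrest starts at the seat top, so the overall height is 453 + 32 + 512 = 997 mm.


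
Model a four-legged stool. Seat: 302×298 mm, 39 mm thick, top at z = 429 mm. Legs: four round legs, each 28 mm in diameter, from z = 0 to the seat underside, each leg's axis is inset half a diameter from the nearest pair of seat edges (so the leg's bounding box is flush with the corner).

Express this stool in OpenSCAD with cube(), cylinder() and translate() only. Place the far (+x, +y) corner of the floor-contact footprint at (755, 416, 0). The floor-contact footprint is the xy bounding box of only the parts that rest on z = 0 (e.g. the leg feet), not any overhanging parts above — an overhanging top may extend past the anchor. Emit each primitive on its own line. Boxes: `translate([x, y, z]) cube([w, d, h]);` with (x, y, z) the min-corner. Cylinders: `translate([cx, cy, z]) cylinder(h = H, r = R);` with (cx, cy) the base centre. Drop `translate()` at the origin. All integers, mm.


translate([453, 118, 390]) cube([302, 298, 39]);
translate([467, 132, 0]) cylinder(h = 390, r = 14);
translate([741, 132, 0]) cylinder(h = 390, r = 14);
translate([467, 402, 0]) cylinder(h = 390, r = 14);
translate([741, 402, 0]) cylinder(h = 390, r = 14);


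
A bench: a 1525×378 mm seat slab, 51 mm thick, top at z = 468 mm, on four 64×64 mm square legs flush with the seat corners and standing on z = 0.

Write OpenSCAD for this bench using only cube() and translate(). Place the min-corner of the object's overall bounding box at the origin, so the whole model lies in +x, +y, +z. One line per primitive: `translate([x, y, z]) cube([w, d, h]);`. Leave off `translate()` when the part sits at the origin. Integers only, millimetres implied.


// leg_h = 468 − 51 = 417
translate([0, 0, 417]) cube([1525, 378, 51]);
cube([64, 64, 417]);
translate([0, 314, 0]) cube([64, 64, 417]);
translate([1461, 0, 0]) cube([64, 64, 417]);
translate([1461, 314, 0]) cube([64, 64, 417]);


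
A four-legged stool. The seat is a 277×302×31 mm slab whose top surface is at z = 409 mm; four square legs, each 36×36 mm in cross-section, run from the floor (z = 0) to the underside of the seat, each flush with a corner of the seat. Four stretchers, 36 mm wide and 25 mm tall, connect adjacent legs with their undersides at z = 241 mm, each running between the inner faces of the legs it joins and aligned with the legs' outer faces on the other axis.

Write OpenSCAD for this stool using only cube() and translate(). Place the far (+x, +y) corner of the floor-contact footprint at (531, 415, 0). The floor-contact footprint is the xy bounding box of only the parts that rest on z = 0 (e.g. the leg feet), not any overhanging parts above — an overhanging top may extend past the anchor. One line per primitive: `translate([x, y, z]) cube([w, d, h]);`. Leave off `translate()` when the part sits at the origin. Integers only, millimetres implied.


translate([254, 113, 378]) cube([277, 302, 31]);
translate([254, 113, 0]) cube([36, 36, 378]);
translate([495, 113, 0]) cube([36, 36, 378]);
translate([254, 379, 0]) cube([36, 36, 378]);
translate([495, 379, 0]) cube([36, 36, 378]);
translate([290, 113, 241]) cube([205, 36, 25]);
translate([290, 379, 241]) cube([205, 36, 25]);
translate([254, 149, 241]) cube([36, 230, 25]);
translate([495, 149, 241]) cube([36, 230, 25]);


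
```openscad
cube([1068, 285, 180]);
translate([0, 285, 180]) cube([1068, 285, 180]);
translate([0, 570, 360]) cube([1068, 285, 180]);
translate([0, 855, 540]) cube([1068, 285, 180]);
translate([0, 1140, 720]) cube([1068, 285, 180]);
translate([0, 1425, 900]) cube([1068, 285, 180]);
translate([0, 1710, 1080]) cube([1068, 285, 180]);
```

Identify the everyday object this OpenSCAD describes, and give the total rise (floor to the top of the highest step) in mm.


A staircase. The total rise is 1260 mm.

7 identical blocks, each offset up and back from the previous — a staircase. Each step is 180 mm tall and there are 7 of them, so the total rise is 7 × 180 = 1260 mm.


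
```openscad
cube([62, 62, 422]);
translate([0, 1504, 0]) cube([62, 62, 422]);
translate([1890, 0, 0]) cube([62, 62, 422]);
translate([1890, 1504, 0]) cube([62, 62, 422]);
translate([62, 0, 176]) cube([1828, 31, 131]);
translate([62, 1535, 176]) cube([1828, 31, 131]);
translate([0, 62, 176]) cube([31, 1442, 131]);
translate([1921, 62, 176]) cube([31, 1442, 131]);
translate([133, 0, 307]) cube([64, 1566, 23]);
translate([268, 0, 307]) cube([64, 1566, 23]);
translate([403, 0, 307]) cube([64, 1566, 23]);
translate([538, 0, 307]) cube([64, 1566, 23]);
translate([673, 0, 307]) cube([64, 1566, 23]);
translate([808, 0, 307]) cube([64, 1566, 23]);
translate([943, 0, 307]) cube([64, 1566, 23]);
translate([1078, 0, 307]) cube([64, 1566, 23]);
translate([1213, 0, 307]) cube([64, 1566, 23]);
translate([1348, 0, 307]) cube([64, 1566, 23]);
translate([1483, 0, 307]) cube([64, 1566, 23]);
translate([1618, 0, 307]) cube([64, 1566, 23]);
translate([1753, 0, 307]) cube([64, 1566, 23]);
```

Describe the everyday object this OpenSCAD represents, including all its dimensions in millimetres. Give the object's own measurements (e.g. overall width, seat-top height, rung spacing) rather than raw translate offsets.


A bed frame 1952 mm long (x) by 1566 mm wide (y). Four 62×62 mm corner posts, 422 mm tall, at the corners of the footprint. Four rails of 31 mm thickness and 131 mm height run between adjacent posts with their undersides at z = 176 mm, their outer faces flush with the outside of the frame (the two x-running rails run between the posts' inner faces; the two y-running rails run between the posts' inner faces). 13 slats, each 64 mm wide (x) and 23 mm thick, lie across the top of the two x-running rails, running the full 1566 mm width of the frame in y; along x they sit between the end posts with a 71 mm gap after the −x posts and between neighbouring slats, leaving 73 mm before the +x posts.


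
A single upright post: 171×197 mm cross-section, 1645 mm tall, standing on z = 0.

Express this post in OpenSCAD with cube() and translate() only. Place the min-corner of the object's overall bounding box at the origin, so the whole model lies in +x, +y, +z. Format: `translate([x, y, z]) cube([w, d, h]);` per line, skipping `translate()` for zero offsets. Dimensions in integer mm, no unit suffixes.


cube([171, 197, 1645]);


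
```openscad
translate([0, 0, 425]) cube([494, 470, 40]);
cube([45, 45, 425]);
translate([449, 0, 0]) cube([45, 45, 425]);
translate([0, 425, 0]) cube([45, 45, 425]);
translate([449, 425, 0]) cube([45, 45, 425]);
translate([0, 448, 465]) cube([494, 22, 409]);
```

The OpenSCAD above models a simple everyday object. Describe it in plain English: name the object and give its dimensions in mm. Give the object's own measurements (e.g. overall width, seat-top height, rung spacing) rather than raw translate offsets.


A chair. The seat is a 494×470×40 mm slab with its top at z = 465 mm, on four 45×45 mm corner legs (flush with the seat edges, standing on z = 0). A flat backrest 22 mm thick, 409 mm tall, spans the full seat width and rises from the seat top along its +y edge, rear face flush with the rear of the seat.


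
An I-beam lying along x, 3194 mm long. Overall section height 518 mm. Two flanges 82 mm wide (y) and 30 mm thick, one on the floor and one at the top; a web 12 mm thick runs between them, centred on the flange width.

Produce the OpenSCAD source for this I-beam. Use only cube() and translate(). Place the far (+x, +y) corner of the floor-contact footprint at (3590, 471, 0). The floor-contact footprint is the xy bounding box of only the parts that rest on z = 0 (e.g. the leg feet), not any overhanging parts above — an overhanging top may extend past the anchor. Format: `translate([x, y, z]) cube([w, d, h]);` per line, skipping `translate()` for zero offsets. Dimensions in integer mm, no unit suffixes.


translate([396, 389, 0]) cube([3194, 82, 30]);
translate([396, 424, 30]) cube([3194, 12, 458]);
translate([396, 389, 488]) cube([3194, 82, 30]);


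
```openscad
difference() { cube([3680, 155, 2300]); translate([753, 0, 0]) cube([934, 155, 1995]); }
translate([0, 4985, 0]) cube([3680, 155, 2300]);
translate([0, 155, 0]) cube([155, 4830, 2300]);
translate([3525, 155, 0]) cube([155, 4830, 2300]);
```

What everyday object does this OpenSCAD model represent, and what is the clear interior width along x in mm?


A single room. The interior width is 3370 mm.

Four walls enclosing a rectangle with a door in the front wall — a room. Outside width 3680 minus two 155 mm walls gives 3370 mm.


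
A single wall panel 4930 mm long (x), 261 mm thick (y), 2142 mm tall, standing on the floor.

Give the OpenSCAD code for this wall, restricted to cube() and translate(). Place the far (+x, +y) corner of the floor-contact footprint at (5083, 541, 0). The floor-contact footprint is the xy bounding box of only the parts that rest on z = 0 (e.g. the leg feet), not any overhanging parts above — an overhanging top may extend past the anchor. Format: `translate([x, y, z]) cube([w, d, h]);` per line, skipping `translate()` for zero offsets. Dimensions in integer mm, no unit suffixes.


translate([153, 280, 0]) cube([4930, 261, 2142]);


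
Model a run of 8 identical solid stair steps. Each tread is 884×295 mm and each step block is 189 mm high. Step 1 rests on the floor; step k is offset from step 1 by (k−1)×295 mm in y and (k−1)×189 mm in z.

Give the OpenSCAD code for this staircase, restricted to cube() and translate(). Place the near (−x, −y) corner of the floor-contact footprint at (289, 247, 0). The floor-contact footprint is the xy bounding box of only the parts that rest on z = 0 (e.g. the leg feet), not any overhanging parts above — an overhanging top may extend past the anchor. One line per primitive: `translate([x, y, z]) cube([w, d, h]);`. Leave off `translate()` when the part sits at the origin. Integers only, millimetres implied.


translate([289, 247, 0]) cube([884, 295, 189]);
translate([289, 542, 189]) cube([884, 295, 189]);
translate([289, 837, 378]) cube([884, 295, 189]);
translate([289, 1132, 567]) cube([884, 295, 189]);
translate([289, 1427, 756]) cube([884, 295, 189]);
translate([289, 1722, 945]) cube([884, 295, 189]);
translate([289, 2017, 1134]) cube([884, 295, 189]);
translate([289, 2312, 1323]) cube([884, 295, 189]);


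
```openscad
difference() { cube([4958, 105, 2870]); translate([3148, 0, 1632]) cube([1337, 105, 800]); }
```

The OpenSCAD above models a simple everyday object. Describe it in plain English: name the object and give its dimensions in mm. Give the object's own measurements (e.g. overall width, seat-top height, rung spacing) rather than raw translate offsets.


A wall 4958 mm long (x), 105 mm thick (y), 2870 mm tall, with a rectangular window opening cut through it. The opening is 1337 mm wide and 800 mm tall; its sill is at z = 1632 mm and its near (−x) edge is 3148 mm from the wall's −x end. The opening passes through the full wall thickness.


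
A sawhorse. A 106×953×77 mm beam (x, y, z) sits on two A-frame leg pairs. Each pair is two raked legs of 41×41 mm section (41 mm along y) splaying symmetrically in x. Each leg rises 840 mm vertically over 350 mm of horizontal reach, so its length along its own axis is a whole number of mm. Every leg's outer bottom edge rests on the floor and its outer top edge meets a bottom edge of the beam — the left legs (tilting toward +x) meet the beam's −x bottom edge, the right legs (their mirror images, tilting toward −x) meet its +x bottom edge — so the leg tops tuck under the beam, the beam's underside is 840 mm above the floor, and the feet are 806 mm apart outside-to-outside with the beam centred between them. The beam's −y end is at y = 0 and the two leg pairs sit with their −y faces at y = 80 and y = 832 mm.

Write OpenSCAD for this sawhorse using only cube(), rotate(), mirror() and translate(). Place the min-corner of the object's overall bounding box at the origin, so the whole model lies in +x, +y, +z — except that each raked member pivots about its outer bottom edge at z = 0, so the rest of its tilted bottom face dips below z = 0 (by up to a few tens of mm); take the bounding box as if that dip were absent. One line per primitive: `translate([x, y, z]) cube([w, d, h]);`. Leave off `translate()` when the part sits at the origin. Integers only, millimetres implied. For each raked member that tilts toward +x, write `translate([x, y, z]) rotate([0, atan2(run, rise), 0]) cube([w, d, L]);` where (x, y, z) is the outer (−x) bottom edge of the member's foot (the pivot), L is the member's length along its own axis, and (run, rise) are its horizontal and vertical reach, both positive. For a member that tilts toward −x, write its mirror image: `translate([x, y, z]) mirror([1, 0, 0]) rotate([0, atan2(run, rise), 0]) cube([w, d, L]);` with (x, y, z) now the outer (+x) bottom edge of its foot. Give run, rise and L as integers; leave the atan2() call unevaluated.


translate([350, 0, 840]) cube([106, 953, 77]);
translate([0, 80, 0]) rotate([0, atan2(350, 840), 0]) cube([41, 41, 910]);
translate([806, 80, 0]) mirror([1, 0, 0]) rotate([0, atan2(350, 840), 0]) cube([41, 41, 910]);
translate([0, 832, 0]) rotate([0, atan2(350, 840), 0]) cube([41, 41, 910]);
translate([806, 832, 0]) mirror([1, 0, 0]) rotate([0, atan2(350, 840), 0]) cube([41, 41, 910]);


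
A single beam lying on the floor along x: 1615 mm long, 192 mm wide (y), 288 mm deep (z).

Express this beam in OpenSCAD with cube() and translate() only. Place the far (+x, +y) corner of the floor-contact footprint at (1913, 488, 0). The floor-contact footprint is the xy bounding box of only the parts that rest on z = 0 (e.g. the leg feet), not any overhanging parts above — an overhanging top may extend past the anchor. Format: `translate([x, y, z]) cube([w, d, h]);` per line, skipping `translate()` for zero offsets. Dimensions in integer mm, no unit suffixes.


translate([298, 296, 0]) cube([1615, 192, 288]);


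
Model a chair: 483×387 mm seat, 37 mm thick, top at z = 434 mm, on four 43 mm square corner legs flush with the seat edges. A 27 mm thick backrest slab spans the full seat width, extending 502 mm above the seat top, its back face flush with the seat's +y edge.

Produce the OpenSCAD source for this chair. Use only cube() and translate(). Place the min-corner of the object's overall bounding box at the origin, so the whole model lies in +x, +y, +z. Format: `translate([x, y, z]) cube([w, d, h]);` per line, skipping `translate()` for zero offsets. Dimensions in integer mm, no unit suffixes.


// leg_h = 434 - 37 = 397
translate([0, 0, 397]) cube([483, 387, 37]);
cube([43, 43, 397]);
translate([440, 0, 0]) cube([43, 43, 397]);
translate([0, 344, 0]) cube([43, 43, 397]);
translate([440, 344, 0]) cube([43, 43, 397]);
translate([0, 360, 434]) cube([483, 27, 502]);


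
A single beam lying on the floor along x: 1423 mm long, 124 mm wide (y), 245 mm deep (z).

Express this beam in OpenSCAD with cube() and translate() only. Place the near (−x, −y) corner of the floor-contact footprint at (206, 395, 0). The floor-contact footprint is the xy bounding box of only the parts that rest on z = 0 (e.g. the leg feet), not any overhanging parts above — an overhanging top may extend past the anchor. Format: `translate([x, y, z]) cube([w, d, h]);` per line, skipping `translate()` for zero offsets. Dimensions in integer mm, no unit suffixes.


translate([206, 395, 0]) cube([1423, 124, 245]);


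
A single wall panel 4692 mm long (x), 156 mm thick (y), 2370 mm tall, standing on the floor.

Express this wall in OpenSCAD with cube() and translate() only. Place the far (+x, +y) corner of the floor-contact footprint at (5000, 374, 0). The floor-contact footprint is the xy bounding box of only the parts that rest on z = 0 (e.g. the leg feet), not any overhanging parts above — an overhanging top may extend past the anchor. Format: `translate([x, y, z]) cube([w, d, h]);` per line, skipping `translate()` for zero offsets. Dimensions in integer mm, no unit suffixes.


translate([308, 218, 0]) cube([4692, 156, 2370]);


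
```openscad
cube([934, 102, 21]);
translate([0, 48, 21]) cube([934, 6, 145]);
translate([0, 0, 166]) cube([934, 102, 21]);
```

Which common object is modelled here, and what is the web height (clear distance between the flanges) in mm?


An I-beam. The web height is 145 mm.

Two wide flanges with a thin centred web — an I-beam. Overall 187 mm minus two 21 mm flanges gives a web of 187 − 2·21 = 145 mm.


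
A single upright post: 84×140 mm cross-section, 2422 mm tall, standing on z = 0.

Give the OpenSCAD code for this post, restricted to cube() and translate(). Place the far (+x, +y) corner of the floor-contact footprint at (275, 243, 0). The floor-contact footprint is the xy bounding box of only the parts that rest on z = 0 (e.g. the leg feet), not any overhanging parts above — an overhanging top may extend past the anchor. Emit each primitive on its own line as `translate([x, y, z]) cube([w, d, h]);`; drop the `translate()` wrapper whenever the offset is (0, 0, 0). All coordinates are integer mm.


translate([191, 103, 0]) cube([84, 140, 2422]);


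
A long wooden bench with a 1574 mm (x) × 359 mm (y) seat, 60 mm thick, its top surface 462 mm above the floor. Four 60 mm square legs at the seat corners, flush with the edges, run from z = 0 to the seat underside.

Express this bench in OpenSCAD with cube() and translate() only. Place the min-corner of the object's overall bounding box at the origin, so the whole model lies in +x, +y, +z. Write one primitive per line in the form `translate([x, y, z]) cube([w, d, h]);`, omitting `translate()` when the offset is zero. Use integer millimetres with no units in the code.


translate([0, 0, 402]) cube([1574, 359, 60]);
cube([60, 60, 402]);
translate([0, 299, 0]) cube([60, 60, 402]);
translate([1514, 0, 0]) cube([60, 60, 402]);
translate([1514, 299, 0]) cube([60, 60, 402]);


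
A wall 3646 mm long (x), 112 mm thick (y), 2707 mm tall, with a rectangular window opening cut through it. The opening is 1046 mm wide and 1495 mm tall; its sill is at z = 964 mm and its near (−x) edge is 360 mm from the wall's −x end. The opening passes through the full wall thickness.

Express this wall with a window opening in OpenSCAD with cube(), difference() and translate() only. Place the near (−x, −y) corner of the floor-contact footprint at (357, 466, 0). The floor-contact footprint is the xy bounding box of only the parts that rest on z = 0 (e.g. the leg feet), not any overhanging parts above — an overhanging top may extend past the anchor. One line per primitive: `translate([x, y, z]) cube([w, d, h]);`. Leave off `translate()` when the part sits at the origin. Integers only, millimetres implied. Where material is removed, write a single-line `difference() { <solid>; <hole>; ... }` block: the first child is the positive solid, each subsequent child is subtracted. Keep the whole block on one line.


difference() { translate([357, 466, 0]) cube([3646, 112, 2707]); translate([717, 466, 964]) cube([1046, 112, 1495]); }


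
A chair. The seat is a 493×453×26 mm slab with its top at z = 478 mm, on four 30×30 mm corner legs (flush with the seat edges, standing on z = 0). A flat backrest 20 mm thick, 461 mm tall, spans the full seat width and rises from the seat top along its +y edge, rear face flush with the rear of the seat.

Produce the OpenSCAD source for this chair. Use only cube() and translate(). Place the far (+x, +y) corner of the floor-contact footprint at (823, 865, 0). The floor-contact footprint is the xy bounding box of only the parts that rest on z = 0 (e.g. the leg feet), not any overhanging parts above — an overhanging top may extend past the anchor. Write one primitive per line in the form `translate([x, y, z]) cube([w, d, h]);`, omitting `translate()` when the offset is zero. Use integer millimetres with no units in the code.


translate([330, 412, 452]) cube([493, 453, 26]);
translate([330, 412, 0]) cube([30, 30, 452]);
translate([793, 412, 0]) cube([30, 30, 452]);
translate([330, 835, 0]) cube([30, 30, 452]);
translate([793, 835, 0]) cube([30, 30, 452]);
translate([330, 845, 478]) cube([493, 20, 461]);
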